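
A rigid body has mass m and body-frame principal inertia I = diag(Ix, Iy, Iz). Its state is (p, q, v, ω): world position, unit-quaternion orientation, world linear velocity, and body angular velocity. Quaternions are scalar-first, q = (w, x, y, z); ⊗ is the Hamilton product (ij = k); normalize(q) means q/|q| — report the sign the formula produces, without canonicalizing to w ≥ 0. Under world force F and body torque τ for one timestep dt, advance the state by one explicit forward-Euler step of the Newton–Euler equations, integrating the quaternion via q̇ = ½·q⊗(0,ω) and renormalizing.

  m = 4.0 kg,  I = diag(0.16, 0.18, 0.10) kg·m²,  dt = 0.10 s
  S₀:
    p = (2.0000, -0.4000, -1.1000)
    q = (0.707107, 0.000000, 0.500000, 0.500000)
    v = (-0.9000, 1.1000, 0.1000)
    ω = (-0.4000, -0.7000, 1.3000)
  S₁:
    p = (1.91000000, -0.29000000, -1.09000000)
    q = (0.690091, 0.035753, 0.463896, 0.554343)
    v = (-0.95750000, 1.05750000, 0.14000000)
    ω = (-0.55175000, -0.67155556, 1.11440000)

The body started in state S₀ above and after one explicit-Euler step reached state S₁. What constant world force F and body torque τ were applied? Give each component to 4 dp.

F = (-2.3000, -1.7000, 1.6000)
τ = (-0.1700, 0.0200, -0.1800)

rate change Δω = (-0.15175000, 0.02844444, -0.18560000)
τ = I·(Δω/dt) + ω₀×(Iω₀) = (-0.1700, 0.0200, -0.1800)
v₁ − v₀ = (-0.05750000, -0.04250000, 0.04000000)
m·(v₁−v₀)/dt = (-2.3000, -1.7000, 1.6000)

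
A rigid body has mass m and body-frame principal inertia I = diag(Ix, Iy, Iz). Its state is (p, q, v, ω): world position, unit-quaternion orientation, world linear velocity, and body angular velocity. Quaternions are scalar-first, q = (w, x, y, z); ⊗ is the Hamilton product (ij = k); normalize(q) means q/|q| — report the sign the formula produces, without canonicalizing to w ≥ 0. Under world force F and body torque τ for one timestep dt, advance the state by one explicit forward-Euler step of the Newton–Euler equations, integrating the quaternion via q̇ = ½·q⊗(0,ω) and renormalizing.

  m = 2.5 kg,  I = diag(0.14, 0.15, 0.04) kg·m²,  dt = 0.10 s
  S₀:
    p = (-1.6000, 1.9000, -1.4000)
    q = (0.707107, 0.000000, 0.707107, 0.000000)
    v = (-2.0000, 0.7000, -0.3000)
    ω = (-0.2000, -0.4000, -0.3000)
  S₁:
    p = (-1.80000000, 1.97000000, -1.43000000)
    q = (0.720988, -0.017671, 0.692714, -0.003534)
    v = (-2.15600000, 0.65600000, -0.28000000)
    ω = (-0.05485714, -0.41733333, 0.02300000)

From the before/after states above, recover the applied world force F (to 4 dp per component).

v₁ − v₀ = (-0.15600000, -0.04400000, 0.02000000)
F = m·Δv/dt = (-3.9000, -1.1000, 0.5000)

F = (-3.9000, -1.1000, 0.5000)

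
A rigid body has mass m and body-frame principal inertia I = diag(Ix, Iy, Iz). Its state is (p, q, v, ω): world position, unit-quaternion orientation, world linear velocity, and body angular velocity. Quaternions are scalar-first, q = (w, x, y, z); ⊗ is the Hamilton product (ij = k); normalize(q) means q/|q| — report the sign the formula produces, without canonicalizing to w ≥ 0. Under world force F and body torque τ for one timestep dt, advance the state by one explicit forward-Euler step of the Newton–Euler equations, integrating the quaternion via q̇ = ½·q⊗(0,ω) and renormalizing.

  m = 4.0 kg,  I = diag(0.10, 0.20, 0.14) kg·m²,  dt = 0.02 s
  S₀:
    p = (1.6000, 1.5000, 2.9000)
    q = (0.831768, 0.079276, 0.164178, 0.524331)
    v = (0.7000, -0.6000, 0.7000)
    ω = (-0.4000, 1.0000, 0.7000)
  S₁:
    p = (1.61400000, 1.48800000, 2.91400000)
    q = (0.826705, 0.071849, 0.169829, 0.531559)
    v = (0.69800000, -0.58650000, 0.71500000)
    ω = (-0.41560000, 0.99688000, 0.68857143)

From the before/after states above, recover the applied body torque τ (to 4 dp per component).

τ = (-0.1200, -0.0200, -0.1200)

ω₁ − ω₀ = (-0.01560000, -0.00312000, -0.01142857)
precession coupling = (-0.0420, 0.0112, -0.0400)
I·α + gyro = (-0.1200, -0.0200, -0.1200)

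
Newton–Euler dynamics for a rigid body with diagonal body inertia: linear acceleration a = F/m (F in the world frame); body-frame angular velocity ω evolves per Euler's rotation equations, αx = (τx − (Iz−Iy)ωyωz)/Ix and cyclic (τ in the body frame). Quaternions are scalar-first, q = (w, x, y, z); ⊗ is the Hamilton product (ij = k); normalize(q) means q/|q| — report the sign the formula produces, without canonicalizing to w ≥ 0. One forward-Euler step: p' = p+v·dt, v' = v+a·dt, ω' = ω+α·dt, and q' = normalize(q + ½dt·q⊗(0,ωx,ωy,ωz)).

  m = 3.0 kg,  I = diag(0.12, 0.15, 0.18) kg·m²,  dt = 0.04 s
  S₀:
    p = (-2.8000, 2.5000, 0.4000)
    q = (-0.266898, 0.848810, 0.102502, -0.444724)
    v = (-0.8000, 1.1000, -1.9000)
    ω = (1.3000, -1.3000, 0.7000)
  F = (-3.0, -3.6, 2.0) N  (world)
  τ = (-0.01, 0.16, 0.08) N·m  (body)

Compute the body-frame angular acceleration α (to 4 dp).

gyro term ω×Iω = (-0.0273, -0.0546, -0.0507)
(τ − ω×Iω)/I = (0.1442, 1.4307, 0.7261)

α = (0.1442, 1.4307, 0.7261)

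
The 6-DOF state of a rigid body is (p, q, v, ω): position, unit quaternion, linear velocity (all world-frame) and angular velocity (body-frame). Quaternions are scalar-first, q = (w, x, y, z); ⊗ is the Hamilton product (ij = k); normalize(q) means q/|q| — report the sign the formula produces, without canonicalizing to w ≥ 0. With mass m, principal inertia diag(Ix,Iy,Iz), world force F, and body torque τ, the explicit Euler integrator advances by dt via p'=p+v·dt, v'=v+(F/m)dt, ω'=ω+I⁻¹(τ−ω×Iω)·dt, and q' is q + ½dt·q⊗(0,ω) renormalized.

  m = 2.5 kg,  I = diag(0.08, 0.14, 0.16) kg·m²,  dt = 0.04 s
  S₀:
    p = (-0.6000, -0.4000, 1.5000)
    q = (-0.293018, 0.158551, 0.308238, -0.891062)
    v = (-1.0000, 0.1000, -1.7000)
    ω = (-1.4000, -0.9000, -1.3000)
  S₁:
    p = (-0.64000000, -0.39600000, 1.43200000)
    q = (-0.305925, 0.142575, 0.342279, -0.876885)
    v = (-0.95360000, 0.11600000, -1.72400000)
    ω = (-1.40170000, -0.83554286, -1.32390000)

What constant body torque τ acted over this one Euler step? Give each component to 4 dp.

rate change Δω = (-0.00170000, 0.06445714, -0.02390000)
applied torque τ = (0.0200, 0.0800, -0.0200)

τ = (0.0200, 0.0800, -0.0200)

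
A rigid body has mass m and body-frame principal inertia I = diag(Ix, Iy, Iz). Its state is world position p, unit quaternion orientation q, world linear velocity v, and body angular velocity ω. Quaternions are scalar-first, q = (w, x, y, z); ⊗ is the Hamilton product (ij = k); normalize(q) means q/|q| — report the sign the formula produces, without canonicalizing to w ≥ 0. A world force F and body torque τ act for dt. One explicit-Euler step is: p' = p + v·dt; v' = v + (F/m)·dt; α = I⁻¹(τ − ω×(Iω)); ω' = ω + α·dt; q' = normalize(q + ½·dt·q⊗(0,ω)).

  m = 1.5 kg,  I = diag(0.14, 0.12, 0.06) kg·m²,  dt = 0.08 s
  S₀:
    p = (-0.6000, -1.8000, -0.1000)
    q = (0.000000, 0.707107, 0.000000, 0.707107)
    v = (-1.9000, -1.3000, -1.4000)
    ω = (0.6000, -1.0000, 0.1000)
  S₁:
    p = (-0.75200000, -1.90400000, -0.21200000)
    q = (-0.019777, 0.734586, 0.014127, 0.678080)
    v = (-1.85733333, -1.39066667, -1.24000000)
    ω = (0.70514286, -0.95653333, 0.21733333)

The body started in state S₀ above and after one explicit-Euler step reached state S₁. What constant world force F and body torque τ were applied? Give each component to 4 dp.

F = (0.8000, -1.7000, 3.0000)
τ = (0.1900, 0.0700, 0.1000)

ω₁ − ω₀ = (0.10514286, 0.04346667, 0.11733333)
ω₀×(Iω₀) = (0.0060, 0.0048, 0.0120)
I·α + gyro = (0.1900, 0.0700, 0.1000)
velocity change Δv = (0.04266667, -0.09066667, 0.16000000)
m·(v₁−v₀)/dt = (0.8000, -1.7000, 3.0000)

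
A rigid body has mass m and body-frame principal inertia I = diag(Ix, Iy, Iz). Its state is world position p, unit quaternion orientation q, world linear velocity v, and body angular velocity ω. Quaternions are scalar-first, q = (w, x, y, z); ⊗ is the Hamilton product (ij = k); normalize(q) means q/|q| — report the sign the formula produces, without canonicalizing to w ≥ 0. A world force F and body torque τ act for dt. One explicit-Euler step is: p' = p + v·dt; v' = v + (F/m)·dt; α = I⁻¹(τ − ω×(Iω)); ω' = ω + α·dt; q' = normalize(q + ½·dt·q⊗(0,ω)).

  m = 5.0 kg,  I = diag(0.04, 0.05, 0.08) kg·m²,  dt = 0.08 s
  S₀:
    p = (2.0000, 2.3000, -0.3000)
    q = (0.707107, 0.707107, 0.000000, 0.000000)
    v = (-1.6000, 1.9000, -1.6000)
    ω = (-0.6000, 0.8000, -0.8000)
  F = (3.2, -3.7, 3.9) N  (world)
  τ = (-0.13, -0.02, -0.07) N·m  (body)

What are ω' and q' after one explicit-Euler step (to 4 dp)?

α = I⁻¹(τ − ω×Iω) = (-2.7700, -0.0160, -0.8150)
ω' = ω + α·dt = (-0.8216, 0.7987, -0.8652)
q⊗(0,ω) = (0.4242642, -0.4242642, 1.1313712, 0.0000000)
q + ½dt·q⊗(0,ω), renormalized = (0.7231, 0.6892, 0.0452, 0.0000)

ω' = (-0.8216, 0.7987, -0.8652)
q' = (0.7231, 0.6892, 0.0452, 0.0000)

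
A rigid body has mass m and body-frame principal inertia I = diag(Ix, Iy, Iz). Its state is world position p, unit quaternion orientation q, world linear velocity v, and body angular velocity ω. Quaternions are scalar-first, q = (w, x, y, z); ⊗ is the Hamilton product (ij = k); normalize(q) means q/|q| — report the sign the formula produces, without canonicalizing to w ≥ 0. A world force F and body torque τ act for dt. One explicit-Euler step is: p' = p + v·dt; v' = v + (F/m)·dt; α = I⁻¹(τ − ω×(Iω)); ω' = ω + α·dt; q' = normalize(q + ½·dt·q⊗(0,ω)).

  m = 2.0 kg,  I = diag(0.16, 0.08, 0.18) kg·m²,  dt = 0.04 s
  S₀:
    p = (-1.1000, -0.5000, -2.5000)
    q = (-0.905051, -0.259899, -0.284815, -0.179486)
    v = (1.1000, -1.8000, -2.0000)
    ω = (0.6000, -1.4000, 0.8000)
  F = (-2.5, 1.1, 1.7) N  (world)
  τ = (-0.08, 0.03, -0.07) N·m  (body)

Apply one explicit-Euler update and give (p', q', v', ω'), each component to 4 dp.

p' = (-1.0560, -0.5720, -2.5800)
q' = (-0.9065, -0.2802, -0.2573, -0.1832)
v' = (1.0500, -1.7780, -1.9660)
ω' = (0.6080, -1.3802, 0.7695)

linear accel F/m = (-1.2500, 0.5500, 0.8500)
p + v·dt = (-1.0560, -0.5720, -2.5800)
new velocity v' = (1.0500, -1.7780, -1.9660)
α = I⁻¹(τ − ω×Iω) = (0.2000, 0.4950, -0.7622)
ω + α·dt = (0.6080, -1.3802, 0.7695)
Hamilton product q⊗(0,ω) = (-0.0992128, -1.0221630, 1.3672990, -0.1892932)
q' = normalize(q + ½dt·q⊗(0,ω)) = (-0.9065, -0.2802, -0.2573, -0.1832)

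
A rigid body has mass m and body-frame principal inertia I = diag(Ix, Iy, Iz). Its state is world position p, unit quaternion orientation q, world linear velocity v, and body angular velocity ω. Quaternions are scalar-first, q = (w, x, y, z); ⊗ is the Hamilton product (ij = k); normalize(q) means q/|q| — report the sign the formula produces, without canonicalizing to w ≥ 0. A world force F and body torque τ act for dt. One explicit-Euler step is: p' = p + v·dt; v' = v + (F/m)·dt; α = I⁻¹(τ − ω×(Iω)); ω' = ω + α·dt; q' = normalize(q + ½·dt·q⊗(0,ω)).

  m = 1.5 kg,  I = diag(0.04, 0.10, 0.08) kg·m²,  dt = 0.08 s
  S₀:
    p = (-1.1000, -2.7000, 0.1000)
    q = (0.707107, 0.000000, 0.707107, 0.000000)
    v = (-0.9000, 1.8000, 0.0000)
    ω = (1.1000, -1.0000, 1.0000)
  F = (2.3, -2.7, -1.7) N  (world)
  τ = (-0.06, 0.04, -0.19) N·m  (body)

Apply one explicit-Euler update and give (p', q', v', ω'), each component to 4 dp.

linear accel F/m = (1.5333, -1.8000, -1.1333)
p' = p + v·dt = (-1.1720, -2.5560, 0.1000)
new velocity v' = (-0.7773, 1.6560, -0.0907)
gyro term ω×Iω = (0.0200, -0.0440, -0.0660)
(τ − ω×Iω)/I = (-2.0000, 0.8400, -1.5500)
ω + α·dt = (0.9400, -0.9328, 0.8760)
q⊗(0,ω) = (0.7071070, 1.4849247, -0.7071070, -0.0707107)
q + ½dt·q⊗(0,ω), renormalized = (0.7335, 0.0592, 0.6771, -0.0028)

p' = (-1.1720, -2.5560, 0.1000)
q' = (0.7335, 0.0592, 0.6771, -0.0028)
v' = (-0.7773, 1.6560, -0.0907)
ω' = (0.9400, -0.9328, 0.8760)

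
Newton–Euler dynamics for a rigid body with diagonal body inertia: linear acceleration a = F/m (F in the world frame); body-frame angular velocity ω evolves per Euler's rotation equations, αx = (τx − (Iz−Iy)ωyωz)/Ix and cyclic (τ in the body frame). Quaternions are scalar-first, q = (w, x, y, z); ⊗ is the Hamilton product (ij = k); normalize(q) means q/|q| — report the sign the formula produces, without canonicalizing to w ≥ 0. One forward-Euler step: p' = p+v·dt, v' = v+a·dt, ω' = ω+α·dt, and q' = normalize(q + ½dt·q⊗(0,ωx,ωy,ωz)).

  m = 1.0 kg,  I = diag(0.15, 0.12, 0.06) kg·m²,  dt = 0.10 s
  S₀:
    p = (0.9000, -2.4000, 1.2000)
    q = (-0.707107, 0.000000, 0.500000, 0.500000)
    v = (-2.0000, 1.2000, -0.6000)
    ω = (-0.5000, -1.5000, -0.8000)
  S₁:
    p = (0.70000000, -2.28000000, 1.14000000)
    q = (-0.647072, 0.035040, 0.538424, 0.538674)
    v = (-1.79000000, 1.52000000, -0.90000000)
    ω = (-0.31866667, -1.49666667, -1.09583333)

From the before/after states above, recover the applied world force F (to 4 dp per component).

F = (2.1000, 3.2000, -3.0000)

v₁ − v₀ = (0.21000000, 0.32000000, -0.30000000)
m·(v₁−v₀)/dt = (2.1000, 3.2000, -3.0000)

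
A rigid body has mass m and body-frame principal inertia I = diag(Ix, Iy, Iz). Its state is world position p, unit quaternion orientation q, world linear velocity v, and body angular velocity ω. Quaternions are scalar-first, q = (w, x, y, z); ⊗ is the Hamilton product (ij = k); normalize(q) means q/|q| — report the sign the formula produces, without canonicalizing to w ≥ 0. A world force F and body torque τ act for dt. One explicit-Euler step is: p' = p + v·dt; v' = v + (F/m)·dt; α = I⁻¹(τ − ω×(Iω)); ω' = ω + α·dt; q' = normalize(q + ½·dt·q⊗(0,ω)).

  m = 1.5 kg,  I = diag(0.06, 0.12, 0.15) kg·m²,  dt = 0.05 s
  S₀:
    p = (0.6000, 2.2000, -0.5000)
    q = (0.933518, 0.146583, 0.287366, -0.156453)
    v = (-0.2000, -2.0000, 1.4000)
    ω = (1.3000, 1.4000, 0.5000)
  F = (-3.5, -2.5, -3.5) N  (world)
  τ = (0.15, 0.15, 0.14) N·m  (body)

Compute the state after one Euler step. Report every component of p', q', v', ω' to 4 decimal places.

p' = (0.5900, 2.1000, -0.4300)
q' = (0.9195, 0.1858, 0.3127, -0.1488)
v' = (-0.3167, -2.0833, 1.2833)
ω' = (1.4075, 1.4869, 0.5103)

gyro term ω×Iω = (0.0210, -0.0585, 0.1092)
(τ − ω×Iω)/I = (2.1500, 1.7375, 0.2053)
ω' = ω + α·dt = (1.4075, 1.4869, 0.5103)
Hamilton product q⊗(0,ω) = (-0.5146438, 1.5762906, 1.0302448, 0.2983994)
updated quaternion q' = (0.9195, 0.1858, 0.3127, -0.1488)
p + v·dt = (0.5900, 2.1000, -0.4300)
v + (F/m)dt = (-0.3167, -2.0833, 1.2833)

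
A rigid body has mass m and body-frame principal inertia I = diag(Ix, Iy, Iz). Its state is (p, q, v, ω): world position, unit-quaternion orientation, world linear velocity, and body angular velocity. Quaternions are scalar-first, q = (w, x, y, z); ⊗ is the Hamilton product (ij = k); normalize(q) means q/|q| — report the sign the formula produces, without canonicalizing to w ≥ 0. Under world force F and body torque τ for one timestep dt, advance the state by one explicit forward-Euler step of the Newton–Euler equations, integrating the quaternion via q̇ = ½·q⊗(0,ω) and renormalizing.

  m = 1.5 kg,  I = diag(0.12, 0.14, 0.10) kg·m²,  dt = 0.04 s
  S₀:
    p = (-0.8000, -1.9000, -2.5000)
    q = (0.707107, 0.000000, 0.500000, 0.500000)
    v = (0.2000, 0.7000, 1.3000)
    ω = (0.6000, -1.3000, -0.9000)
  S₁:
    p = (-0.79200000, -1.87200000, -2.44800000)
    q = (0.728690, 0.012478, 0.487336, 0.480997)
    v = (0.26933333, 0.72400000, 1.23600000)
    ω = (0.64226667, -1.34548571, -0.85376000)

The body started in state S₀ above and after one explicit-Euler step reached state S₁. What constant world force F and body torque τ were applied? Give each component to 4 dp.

F = (2.6000, 0.9000, -2.4000)
τ = (0.0800, -0.1700, 0.1000)

Δv = v₁−v₀ = (0.06933333, 0.02400000, -0.06400000)
m·(v₁−v₀)/dt = (2.6000, 0.9000, -2.4000)
rate change Δω = (0.04226667, -0.04548571, 0.04624000)
precession coupling = (-0.0468, -0.0108, -0.0156)
applied torque τ = (0.0800, -0.1700, 0.1000)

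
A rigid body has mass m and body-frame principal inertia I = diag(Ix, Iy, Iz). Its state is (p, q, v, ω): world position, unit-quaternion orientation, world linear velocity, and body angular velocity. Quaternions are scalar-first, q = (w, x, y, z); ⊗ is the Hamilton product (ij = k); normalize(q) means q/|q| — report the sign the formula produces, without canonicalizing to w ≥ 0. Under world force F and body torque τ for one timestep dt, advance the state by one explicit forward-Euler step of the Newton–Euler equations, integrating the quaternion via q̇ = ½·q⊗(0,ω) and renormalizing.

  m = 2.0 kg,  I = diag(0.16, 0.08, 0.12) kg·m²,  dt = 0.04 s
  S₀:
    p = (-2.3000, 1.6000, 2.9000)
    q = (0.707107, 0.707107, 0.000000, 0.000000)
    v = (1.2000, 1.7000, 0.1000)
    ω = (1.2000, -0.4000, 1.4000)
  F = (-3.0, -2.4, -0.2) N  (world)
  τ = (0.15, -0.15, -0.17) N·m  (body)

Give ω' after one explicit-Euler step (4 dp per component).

ω' = (1.2431, -0.5086, 1.3305)

α = I⁻¹(τ − ω×Iω) = (1.0775, -2.7150, -1.7367)
new body rate ω' = (1.2431, -0.5086, 1.3305)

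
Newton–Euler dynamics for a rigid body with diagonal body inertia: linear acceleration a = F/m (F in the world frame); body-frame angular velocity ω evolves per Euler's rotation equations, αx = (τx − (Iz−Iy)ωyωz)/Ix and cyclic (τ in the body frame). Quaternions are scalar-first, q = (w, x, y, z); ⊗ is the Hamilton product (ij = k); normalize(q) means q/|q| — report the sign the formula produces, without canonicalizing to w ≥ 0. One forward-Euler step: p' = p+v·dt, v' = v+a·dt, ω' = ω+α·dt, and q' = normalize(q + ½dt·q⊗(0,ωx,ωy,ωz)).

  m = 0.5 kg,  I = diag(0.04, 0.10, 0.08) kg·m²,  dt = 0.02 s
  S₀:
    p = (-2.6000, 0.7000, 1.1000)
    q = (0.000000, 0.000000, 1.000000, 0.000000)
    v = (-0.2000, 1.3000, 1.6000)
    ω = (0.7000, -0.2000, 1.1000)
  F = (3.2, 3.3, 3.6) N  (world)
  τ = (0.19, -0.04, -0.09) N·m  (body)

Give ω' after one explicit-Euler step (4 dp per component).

ω×(Iω) gyroscopic = (0.0044, -0.0308, -0.0084)
angular accel α = (4.6400, -0.0920, -1.0200)
new body rate ω' = (0.7928, -0.2018, 1.0796)

ω' = (0.7928, -0.2018, 1.0796)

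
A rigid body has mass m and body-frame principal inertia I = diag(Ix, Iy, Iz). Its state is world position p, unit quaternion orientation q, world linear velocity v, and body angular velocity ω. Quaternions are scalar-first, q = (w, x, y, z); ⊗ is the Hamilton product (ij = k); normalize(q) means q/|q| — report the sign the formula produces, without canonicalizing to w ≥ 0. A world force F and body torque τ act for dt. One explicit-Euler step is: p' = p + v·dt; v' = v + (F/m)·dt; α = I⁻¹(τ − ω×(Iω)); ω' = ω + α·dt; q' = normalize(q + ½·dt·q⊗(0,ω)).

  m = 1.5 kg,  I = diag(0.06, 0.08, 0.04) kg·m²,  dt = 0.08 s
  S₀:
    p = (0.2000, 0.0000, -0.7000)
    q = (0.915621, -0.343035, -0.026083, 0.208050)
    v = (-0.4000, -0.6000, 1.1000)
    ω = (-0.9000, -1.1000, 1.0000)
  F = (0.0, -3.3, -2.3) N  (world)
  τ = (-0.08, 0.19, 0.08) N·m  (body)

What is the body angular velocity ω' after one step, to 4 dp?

angular accel α = (-2.0667, 2.6000, 1.5050)
ω + α·dt = (-1.0653, -0.8920, 1.1204)

ω' = (-1.0653, -0.8920, 1.1204)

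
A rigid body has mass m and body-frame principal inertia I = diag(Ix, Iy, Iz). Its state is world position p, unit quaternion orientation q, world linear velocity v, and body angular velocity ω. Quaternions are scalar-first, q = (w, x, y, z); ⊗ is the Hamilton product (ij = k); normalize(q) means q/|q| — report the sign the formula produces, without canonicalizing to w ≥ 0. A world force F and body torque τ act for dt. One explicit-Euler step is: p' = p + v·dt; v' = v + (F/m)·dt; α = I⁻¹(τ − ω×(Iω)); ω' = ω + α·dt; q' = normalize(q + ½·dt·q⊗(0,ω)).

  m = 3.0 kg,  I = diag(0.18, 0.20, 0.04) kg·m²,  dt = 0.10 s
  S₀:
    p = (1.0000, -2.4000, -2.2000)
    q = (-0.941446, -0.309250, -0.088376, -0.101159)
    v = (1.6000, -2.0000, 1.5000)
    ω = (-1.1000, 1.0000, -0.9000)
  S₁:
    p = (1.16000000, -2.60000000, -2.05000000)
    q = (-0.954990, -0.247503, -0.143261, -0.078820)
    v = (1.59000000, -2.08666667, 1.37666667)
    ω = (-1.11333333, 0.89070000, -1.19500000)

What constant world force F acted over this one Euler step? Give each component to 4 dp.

F = (-0.3000, -2.6000, -3.7000)

velocity change Δv = (-0.01000000, -0.08666667, -0.12333333)
applied force F = (-0.3000, -2.6000, -3.7000)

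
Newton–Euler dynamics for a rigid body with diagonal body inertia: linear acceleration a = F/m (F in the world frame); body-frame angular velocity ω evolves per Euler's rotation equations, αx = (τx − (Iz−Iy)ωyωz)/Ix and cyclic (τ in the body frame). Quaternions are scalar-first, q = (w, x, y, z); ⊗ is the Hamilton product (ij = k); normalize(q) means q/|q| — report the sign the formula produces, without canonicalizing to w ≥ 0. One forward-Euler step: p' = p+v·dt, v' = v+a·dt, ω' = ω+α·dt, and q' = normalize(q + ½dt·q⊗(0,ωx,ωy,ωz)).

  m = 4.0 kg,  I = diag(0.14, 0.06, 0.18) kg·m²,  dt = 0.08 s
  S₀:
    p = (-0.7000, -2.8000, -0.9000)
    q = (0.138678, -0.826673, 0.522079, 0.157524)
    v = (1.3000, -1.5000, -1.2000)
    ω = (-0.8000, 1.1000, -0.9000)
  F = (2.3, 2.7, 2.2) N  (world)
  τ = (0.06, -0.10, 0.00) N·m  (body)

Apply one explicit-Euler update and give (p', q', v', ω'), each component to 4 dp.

α = I⁻¹(τ − ω×Iω) = (1.2771, -1.1867, -0.3911)
ω' = ω + α·dt = (-0.6978, 1.0051, -0.9313)
Hamilton product q⊗(0,ω) = (-1.0938537, -0.7540899, -0.7174791, -0.6164873)
q + ½dt·q⊗(0,ω), renormalized = (0.0947, -0.8550, 0.4923, 0.1326)
linear accel F/m = (0.5750, 0.6750, 0.5500)
p + v·dt = (-0.5960, -2.9200, -0.9960)
new velocity v' = (1.3460, -1.4460, -1.1560)

p' = (-0.5960, -2.9200, -0.9960)
q' = (0.0947, -0.8550, 0.4923, 0.1326)
v' = (1.3460, -1.4460, -1.1560)
ω' = (-0.6978, 1.0051, -0.9313)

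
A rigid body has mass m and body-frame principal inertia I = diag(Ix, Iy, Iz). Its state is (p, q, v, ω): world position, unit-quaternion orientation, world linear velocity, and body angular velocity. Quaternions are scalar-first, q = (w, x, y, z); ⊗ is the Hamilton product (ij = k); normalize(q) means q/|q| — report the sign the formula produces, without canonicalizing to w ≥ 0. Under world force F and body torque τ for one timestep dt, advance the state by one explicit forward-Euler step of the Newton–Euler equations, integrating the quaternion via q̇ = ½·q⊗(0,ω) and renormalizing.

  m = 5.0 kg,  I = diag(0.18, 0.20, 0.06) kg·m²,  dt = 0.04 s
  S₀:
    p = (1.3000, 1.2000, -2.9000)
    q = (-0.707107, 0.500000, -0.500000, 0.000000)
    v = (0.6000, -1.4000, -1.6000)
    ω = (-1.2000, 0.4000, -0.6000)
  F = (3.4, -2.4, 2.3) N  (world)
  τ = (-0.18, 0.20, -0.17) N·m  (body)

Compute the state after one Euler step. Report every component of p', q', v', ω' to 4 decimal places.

p' = (1.3240, 1.1440, -2.9640)
q' = (-0.6908, 0.5228, -0.4995, 0.0005)
v' = (0.6272, -1.4192, -1.5816)
ω' = (-1.2475, 0.4227, -0.7069)

a = F/m = (0.6800, -0.4800, 0.4600)
new position p' = (1.3240, 1.1440, -2.9640)
v + (F/m)dt = (0.6272, -1.4192, -1.5816)
precession coupling ω×(Iω) = (0.0336, 0.0864, -0.0096)
α = I⁻¹(τ − ω×Iω) = (-1.1867, 0.5680, -2.6733)
ω + α·dt = (-1.2475, 0.4227, -0.7069)
2q̇ = q⊗(0,ω) = (0.8000000, 1.1485284, 0.0171572, 0.0242642)
q' = normalize(q + ½dt·q⊗(0,ω)) = (-0.6908, 0.5228, -0.4995, 0.0005)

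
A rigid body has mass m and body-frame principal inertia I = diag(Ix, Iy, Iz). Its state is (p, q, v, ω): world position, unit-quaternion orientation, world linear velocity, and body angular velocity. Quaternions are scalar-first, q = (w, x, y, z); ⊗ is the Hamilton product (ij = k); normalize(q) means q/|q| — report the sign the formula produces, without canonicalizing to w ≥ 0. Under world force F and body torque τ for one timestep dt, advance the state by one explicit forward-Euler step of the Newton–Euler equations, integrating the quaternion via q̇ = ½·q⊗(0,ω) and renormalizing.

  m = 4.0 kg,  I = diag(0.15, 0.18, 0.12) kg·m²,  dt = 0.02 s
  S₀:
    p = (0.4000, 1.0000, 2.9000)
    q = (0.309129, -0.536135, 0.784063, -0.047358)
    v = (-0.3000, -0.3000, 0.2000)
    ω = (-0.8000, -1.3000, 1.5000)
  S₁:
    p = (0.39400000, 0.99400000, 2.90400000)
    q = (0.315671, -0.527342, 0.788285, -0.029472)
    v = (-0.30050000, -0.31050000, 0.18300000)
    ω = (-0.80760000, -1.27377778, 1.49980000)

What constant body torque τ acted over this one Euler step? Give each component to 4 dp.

τ = (0.0600, 0.2000, 0.0300)

rate change Δω = (-0.00760000, 0.02622222, -0.00020000)
I·α + gyro = (0.0600, 0.2000, 0.0300)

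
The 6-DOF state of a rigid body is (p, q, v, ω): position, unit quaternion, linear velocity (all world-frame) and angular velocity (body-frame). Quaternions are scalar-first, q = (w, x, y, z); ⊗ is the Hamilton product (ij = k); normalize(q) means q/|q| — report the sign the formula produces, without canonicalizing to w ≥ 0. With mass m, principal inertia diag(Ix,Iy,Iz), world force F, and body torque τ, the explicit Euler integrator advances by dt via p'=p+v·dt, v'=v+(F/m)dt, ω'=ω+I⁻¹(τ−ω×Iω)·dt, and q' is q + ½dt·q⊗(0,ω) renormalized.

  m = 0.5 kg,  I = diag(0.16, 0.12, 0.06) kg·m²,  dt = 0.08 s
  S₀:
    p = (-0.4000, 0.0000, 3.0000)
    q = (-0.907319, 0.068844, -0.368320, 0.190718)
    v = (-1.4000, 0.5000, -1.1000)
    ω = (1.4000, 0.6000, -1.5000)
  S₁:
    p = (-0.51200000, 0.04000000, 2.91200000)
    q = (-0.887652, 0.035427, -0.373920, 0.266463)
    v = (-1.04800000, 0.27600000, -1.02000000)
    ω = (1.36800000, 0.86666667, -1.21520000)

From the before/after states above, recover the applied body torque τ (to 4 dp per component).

Δω = ω₁−ω₀ = (-0.03200000, 0.26666667, 0.28480000)
gyro term ω₀×Iω₀ = (0.0540, -0.2100, -0.0336)
applied torque τ = (-0.0100, 0.1900, 0.1800)

τ = (-0.0100, 0.1900, 0.1800)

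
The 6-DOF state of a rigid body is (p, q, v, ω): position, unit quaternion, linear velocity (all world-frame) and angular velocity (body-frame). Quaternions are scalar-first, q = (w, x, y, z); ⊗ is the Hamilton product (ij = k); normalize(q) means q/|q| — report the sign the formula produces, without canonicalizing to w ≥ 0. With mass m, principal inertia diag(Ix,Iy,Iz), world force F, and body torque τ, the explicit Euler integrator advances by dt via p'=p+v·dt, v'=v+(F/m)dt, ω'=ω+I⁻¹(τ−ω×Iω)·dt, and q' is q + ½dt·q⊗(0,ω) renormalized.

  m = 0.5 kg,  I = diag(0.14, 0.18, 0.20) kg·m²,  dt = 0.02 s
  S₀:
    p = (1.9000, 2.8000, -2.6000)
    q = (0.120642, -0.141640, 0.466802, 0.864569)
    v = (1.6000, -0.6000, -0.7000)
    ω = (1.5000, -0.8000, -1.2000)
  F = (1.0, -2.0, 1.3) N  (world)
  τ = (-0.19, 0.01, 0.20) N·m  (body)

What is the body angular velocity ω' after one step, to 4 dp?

α = I⁻¹(τ − ω×Iω) = (-1.4943, -0.5444, 1.2400)
ω' = ω + α·dt = (1.4701, -0.8109, -1.1752)

ω' = (1.4701, -0.8109, -1.1752)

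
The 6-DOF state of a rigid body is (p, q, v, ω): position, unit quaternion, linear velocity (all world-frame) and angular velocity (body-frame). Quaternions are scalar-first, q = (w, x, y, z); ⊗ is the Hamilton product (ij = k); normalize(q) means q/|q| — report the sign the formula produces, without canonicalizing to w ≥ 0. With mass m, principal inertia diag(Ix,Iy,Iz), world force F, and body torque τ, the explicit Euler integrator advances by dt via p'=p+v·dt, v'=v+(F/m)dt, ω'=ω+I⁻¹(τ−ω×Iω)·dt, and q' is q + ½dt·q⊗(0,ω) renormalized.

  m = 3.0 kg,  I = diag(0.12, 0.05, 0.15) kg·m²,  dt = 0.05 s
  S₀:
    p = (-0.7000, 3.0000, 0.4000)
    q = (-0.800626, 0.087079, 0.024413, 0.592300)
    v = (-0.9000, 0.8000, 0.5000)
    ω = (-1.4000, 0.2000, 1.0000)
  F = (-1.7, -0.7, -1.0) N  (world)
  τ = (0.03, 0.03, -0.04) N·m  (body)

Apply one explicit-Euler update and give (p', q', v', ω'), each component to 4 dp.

p' = (-0.7450, 3.0400, 0.4250)
q' = (-0.8117, 0.1126, -0.0025, 0.5730)
v' = (-0.9283, 0.7883, 0.4833)
ω' = (-1.3958, 0.1880, 0.9801)

p' = p + v·dt = (-0.7450, 3.0400, 0.4250)
v' = v + a·dt = (-0.9283, 0.7883, 0.4833)
precession coupling ω×(Iω) = (0.0200, 0.0420, 0.0196)
angular accel α = (0.0833, -0.2400, -0.3973)
new body rate ω' = (-1.3958, 0.1880, 0.9801)
q⊗(0,ω) = (-0.4752720, 1.0268294, -1.0764242, -0.7490320)
updated quaternion q' = (-0.8117, 0.1126, -0.0025, 0.5730)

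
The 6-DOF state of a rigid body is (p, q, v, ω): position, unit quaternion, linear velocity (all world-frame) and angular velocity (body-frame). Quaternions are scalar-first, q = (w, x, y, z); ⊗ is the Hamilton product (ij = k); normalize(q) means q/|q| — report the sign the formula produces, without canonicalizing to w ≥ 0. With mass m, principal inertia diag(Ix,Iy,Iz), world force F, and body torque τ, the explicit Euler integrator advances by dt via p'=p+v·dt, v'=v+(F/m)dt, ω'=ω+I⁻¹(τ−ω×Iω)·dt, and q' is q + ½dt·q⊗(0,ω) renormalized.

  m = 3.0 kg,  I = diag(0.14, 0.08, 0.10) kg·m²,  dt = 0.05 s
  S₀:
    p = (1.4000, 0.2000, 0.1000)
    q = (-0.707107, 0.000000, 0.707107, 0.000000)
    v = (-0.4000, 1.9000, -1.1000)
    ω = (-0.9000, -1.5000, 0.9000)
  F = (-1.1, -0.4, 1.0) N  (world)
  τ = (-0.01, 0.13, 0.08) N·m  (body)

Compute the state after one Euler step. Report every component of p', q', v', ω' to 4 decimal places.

(τ − ω×Iω)/I = (0.1214, 2.0300, 1.6100)
ω' = ω + α·dt = (-0.8939, -1.3985, 0.9805)
q⊗(0,ω) = (1.0606605, 1.2727926, 1.0606605, 0.0000000)
q + ½dt·q⊗(0,ω), renormalized = (-0.6798, 0.0318, 0.7327, 0.0000)
p' = p + v·dt = (1.3800, 0.2950, 0.0450)
v + (F/m)dt = (-0.4183, 1.8933, -1.0833)

p' = (1.3800, 0.2950, 0.0450)
q' = (-0.6798, 0.0318, 0.7327, 0.0000)
v' = (-0.4183, 1.8933, -1.0833)
ω' = (-0.8939, -1.3985, 0.9805)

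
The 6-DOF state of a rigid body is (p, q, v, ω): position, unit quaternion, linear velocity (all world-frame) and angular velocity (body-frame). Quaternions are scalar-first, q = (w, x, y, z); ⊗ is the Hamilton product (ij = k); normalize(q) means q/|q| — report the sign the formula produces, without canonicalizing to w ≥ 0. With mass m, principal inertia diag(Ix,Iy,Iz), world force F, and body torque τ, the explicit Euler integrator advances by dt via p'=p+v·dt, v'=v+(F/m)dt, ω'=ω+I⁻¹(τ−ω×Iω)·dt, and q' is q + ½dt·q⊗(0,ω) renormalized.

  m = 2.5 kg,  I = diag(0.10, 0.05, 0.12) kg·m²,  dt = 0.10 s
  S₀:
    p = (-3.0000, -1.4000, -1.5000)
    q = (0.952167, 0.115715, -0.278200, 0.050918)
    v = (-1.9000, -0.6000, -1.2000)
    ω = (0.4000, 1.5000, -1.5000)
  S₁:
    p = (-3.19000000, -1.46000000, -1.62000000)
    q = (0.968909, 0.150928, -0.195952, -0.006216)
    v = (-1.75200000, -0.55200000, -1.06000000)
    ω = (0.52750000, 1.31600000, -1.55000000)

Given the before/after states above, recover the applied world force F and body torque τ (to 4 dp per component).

F = (3.7000, 1.2000, 3.5000)
τ = (-0.0300, -0.0800, -0.0900)

rate change Δω = (0.12750000, -0.18400000, -0.05000000)
gyro term ω₀×Iω₀ = (-0.1575, 0.0120, -0.0300)
I·α + gyro = (-0.0300, -0.0800, -0.0900)
v₁ − v₀ = (0.14800000, 0.04800000, 0.14000000)
applied force F = (3.7000, 1.2000, 3.5000)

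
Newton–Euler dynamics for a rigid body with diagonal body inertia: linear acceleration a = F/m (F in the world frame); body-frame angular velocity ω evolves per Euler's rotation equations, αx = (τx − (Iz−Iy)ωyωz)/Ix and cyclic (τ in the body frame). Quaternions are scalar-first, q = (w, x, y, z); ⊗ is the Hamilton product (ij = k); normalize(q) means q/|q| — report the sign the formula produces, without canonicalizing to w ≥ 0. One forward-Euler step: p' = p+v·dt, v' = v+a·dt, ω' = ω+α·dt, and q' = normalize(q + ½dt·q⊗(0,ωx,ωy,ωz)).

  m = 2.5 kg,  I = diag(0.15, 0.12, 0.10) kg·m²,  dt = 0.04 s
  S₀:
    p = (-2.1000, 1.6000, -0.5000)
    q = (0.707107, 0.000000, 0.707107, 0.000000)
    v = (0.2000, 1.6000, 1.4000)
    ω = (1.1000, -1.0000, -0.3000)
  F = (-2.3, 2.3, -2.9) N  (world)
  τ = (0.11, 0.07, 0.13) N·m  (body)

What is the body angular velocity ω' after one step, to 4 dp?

ω' = (1.1309, -0.9712, -0.2612)

ω×(Iω) gyroscopic = (-0.0060, -0.0165, 0.0330)
angular accel α = (0.7733, 0.7208, 0.9700)
new body rate ω' = (1.1309, -0.9712, -0.2612)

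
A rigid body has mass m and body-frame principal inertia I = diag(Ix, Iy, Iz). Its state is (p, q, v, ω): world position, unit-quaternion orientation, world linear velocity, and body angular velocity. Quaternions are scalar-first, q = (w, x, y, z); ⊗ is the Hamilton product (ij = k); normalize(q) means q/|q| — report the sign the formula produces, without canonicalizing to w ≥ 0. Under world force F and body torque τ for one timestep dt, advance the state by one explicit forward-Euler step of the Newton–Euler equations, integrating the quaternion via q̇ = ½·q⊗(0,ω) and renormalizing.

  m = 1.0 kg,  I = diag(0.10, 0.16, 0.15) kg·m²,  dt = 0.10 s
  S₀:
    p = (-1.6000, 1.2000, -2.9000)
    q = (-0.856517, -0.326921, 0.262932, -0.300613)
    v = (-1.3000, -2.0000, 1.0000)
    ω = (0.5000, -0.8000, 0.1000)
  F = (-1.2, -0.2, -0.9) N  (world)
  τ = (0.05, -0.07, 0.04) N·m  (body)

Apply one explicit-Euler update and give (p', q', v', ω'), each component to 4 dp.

new position p' = (-1.7300, 1.0000, -2.8000)
new velocity v' = (-1.4200, -2.0200, 0.9100)
gyro term ω×Iω = (0.0008, -0.0025, -0.0240)
(τ − ω×Iω)/I = (0.4920, -0.4219, 0.4267)
new body rate ω' = (0.5492, -0.8422, 0.1427)
2q̇ = q⊗(0,ω) = (0.4038674, -0.6424557, 0.5675992, 0.0444191)
q' = normalize(q + ½dt·q⊗(0,ω)) = (-0.8354, -0.3586, 0.2910, -0.2981)

p' = (-1.7300, 1.0000, -2.8000)
q' = (-0.8354, -0.3586, 0.2910, -0.2981)
v' = (-1.4200, -2.0200, 0.9100)
ω' = (0.5492, -0.8422, 0.1427)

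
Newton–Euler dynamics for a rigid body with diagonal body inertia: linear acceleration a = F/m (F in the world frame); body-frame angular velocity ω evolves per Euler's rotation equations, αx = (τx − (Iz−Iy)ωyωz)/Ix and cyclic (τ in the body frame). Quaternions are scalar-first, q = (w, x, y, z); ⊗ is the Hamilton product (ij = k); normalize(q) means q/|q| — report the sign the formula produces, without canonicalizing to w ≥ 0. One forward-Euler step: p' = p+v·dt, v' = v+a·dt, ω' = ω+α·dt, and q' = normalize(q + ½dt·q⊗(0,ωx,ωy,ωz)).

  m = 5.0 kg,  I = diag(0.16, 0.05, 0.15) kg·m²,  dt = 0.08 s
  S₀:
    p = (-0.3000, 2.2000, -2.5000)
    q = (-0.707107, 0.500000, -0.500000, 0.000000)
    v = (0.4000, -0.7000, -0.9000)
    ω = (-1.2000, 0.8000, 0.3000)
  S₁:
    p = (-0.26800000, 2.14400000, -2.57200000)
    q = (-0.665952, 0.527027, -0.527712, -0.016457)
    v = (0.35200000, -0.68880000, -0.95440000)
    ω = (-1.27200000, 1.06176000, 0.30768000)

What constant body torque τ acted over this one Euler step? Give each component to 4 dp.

τ = (-0.1200, 0.1600, 0.1200)

rate change Δω = (-0.07200000, 0.26176000, 0.00768000)
gyro term ω₀×Iω₀ = (0.0240, -0.0036, 0.1056)
I·α + gyro = (-0.1200, 0.1600, 0.1200)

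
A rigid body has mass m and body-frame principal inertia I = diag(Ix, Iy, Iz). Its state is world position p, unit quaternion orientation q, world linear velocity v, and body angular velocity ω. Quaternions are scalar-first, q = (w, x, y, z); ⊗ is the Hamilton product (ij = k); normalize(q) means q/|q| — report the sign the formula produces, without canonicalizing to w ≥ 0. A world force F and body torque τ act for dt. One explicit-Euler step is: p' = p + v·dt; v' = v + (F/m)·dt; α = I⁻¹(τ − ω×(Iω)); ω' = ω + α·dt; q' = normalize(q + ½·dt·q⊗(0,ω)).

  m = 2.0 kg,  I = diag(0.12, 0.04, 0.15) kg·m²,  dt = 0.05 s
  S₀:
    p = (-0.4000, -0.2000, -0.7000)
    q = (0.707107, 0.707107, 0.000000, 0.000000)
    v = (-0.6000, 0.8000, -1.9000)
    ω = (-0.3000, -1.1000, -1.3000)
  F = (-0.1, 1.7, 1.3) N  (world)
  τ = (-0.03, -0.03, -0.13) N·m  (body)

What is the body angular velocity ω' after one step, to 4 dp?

ω' = (-0.3780, -1.1229, -1.3345)

α = I⁻¹(τ − ω×Iω) = (-1.5608, -0.4575, -0.6907)
ω + α·dt = (-0.3780, -1.1229, -1.3345)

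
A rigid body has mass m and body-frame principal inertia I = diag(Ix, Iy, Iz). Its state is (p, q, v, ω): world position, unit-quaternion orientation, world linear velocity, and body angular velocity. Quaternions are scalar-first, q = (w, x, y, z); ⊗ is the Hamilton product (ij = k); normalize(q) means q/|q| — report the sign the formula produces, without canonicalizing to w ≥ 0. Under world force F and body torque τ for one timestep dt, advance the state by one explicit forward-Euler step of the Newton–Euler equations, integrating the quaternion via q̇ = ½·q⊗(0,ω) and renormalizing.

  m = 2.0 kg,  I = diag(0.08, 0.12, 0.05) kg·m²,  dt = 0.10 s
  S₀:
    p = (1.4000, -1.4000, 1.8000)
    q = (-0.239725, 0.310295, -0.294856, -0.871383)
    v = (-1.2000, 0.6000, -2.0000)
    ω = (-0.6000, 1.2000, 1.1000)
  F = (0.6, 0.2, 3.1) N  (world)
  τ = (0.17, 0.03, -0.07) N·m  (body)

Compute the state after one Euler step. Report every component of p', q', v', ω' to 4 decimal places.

p' = (1.2800, -1.3400, 1.6000)
q' = (-0.1642, 0.3522, -0.2990, -0.8715)
v' = (-1.1700, 0.6100, -1.8450)
ω' = (-0.2720, 1.2415, 1.0176)

precession coupling ω×(Iω) = (-0.0924, -0.0198, -0.0288)
α = I⁻¹(τ − ω×Iω) = (3.2800, 0.4150, -0.8240)
ω + α·dt = (-0.2720, 1.2415, 1.0176)
Hamilton product q⊗(0,ω) = (1.4985255, 0.8651530, -0.1061647, -0.0682571)
updated quaternion q' = (-0.1642, 0.3522, -0.2990, -0.8715)
new position p' = (1.2800, -1.3400, 1.6000)
new velocity v' = (-1.1700, 0.6100, -1.8450)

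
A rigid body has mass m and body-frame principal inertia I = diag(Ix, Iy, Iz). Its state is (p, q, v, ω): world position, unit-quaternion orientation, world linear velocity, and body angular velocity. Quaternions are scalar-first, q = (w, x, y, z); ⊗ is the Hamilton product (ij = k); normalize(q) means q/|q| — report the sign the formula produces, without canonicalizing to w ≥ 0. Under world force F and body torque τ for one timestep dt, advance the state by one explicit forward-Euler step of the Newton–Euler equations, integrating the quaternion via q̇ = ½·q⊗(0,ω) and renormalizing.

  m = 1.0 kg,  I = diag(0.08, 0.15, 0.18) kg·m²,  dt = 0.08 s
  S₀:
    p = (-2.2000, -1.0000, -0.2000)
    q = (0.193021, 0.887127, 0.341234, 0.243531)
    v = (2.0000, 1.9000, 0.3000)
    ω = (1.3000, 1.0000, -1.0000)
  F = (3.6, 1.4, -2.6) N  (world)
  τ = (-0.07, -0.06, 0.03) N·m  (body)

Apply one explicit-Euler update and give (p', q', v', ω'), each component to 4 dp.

p' = (-2.0400, -0.8480, -0.1760)
q' = (0.1426, 0.8712, 0.3959, 0.2528)
v' = (2.2880, 2.0120, 0.0920)
ω' = (1.2600, 0.8987, -1.0271)

p + v·dt = (-2.0400, -0.8480, -0.1760)
v + (F/m)dt = (2.2880, 2.0120, 0.0920)
(τ − ω×Iω)/I = (-0.5000, -1.2667, -0.3389)
ω + α·dt = (1.2600, 0.8987, -1.0271)
q⊗(0,ω) = (-1.2509681, -0.3338377, 1.3967383, 0.2505018)
q + ½dt·q⊗(0,ω), renormalized = (0.1426, 0.8712, 0.3959, 0.2528)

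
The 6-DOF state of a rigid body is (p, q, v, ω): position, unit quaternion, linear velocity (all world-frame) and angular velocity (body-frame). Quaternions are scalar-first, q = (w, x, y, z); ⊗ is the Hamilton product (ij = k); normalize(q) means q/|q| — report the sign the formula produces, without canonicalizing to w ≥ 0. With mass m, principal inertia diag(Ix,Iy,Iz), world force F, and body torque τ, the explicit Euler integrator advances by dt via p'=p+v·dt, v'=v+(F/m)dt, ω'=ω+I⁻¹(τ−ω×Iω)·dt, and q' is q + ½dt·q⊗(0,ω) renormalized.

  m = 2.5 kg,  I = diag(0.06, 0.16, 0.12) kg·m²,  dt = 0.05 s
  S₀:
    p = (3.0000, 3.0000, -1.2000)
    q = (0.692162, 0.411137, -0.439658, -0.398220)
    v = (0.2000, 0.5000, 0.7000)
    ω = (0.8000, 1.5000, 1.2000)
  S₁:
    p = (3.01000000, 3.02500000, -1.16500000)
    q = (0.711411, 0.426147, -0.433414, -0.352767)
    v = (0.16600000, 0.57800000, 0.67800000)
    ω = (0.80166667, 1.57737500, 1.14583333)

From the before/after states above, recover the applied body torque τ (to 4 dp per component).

ω₁ − ω₀ = (0.00166667, 0.07737500, -0.05416667)
gyro term ω₀×Iω₀ = (-0.0720, -0.0576, 0.1200)
τ = I·(Δω/dt) + ω₀×(Iω₀) = (-0.0700, 0.1900, -0.0100)

τ = (-0.0700, 0.1900, -0.0100)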